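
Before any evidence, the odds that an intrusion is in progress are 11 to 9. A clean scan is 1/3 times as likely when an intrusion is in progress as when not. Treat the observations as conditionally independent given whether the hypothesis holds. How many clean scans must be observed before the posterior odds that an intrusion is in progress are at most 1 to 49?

4

Prior odds = 11/9.
Likelihood ratio per clean scan = 1/3.
Target odds = 1/49.
Require (1/3)ⁿ ≤ 1/49 ÷ (11/9) = 9/539.
(1/3)³ = 1/27 is still above 9/539 but (1/3)⁴ = 1/81 is at or below it, so n = 4.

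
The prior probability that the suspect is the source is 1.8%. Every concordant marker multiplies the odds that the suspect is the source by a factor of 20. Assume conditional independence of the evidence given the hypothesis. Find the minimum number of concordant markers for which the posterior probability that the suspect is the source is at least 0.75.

Prior odds = 0.018/0.982 = 9/491.
Likelihood ratio per concordant marker = 20.
Target odds: 0.75 ÷ 0.25 = 3.
Need (9/491) × 20ⁿ ≥ 3, i.e. 20ⁿ ≥ 491/3.
20¹ = 20 falls short of 491/3 but 20² = 400 reaches it, so n = 2.

2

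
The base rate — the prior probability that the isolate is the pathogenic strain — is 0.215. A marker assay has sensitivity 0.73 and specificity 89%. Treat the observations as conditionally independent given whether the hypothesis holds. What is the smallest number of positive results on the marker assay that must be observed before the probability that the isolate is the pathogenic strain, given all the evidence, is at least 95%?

Prior odds: 0.215 ÷ 0.785 = 43/157.
False-positive rate = 1 − 0.89 = 0.11; likelihood ratio of a positive = 0.73/0.11 = 73/11.
Target posterior odds = 0.95/0.05 = 19.
Require (73/11)ⁿ ≥ 19 ÷ (43/157) = 2983/43.
(73/11)² = 5329/121 falls short of 2983/43 but (73/11)³ = 389017/1331 reaches it, so n = 3.

3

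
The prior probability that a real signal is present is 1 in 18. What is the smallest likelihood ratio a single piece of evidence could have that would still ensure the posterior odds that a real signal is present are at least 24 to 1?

Prior odds = (1/18)/(17/18) = 1/17.
Target odds = 24.
Required Bayes factor = 24 ÷ (1/17) = 408.

408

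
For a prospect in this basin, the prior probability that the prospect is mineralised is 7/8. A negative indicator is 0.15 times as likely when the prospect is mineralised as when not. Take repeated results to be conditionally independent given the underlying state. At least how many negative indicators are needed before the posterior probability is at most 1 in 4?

2

Prior odds = 0.875/0.125 = 7.
Likelihood ratio per negative indicator = 0.15.
Target posterior odds = 0.25/0.75 = 1/3.
Need 7 × 0.15ⁿ ≤ 1/3, i.e. 0.15ⁿ ≤ 1/21.
0.15¹ = 0.15 is still above 1/21 but 0.15² = 0.0225 is at or below it, so n = 2.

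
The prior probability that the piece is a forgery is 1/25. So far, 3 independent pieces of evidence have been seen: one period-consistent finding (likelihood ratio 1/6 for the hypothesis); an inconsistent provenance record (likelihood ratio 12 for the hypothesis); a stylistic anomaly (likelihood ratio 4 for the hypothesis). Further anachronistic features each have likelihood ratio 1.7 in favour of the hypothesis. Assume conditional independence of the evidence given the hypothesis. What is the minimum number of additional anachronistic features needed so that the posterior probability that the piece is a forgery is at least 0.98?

Prior odds = 0.04/0.96 = 1/24.
Combined Bayes factor of the evidence already in hand = (1/6) × 12 × 4 = 8.
Odds after that evidence = (1/24) × 8 = 1/3.
Target odds = 0.98/0.02 = 49.
Need 1.7ⁿ ≥ 49 ÷ (1/3) = 147.
1.7⁹ ≈118.588 falls short of 147 but 1.7¹⁰ ≈201.599 reaches it, so n = 10.

10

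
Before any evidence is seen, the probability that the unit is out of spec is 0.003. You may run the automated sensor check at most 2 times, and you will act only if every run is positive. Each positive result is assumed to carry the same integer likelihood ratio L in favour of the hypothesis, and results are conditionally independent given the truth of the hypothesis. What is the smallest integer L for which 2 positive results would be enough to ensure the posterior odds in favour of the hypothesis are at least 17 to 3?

Prior odds = 0.003/0.997 = 3/997.
Target odds = 17/3.
Need L² ≥ 17/3 ÷ (3/997) = 16949/9.
43² = 1849 < 16949/9 ≤ 1936 = 44², so L = 44.

44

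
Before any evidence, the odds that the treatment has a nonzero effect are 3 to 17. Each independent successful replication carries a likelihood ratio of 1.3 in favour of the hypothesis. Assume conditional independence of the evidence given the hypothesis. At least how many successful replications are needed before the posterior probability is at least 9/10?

15

Prior odds = 3/17.
Likelihood ratio per successful replication = 1.3.
Target posterior odds = 0.9/0.1 = 9.
Need (3/17) × 1.3ⁿ ≥ 9, i.e. 1.3ⁿ ≥ 51.
1.3¹⁴ ≈39.3738 falls short of 51 but 1.3¹⁵ ≈51.1859 reaches it, so n = 15.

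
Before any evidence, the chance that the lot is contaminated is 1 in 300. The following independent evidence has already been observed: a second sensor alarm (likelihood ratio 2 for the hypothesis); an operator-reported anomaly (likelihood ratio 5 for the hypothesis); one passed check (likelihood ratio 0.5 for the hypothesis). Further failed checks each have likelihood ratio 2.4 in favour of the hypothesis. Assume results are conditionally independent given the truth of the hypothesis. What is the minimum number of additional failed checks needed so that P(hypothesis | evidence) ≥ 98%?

10

Prior odds = (1/300)/(299/300) = 1/299.
Combined Bayes factor of the evidence already in hand = 2 × 5 × 0.5 = 5.
Odds after that evidence = (1/299) × 5 = 5/299.
Target odds = 0.98/0.02 = 49.
Need 2.4ⁿ ≥ 49 ÷ (5/299) = 2930.2.
2.4⁹ ≈2641.81 falls short of 2930.2 but 2.4¹⁰ ≈6340.34 reaches it, so n = 10.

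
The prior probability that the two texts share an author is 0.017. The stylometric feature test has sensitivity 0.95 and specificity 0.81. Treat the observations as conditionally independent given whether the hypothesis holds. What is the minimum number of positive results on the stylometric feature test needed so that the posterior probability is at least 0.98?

Prior odds = 0.017/0.983 = 17/983.
False-positive rate = 1 − 0.81 = 0.19; likelihood ratio of a positive = 0.95/0.19 = 5.
Target odds: 0.98 ÷ 0.02 = 49.
Require 5ⁿ ≥ 49 ÷ (17/983) = 48167/17.
5⁴ = 625 falls short of 48167/17 but 5⁵ = 3125 reaches it, so n = 5.

5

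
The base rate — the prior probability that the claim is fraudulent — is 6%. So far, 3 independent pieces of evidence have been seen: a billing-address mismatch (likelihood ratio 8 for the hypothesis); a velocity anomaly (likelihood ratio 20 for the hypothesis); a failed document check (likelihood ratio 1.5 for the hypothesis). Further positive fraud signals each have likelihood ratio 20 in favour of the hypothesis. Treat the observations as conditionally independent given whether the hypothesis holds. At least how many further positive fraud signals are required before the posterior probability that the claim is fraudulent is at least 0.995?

Prior odds = 0.06/0.94 = 3/47.
Combined Bayes factor of the evidence already in hand = 8 × 20 × 1.5 = 240.
Odds after that evidence = (3/47) × 240 = 720/47.
Target odds = 0.995/0.005 = 199.
Need 20ⁿ ≥ 199 ÷ (720/47) = 9353/720.
20¹ = 20, which meets the required 9353/720; so n = 1.

1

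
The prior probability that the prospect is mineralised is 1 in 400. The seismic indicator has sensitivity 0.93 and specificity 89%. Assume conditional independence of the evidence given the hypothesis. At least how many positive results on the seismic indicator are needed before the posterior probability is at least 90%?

4

Prior odds = 0.0025/0.9975 = 1/399.
False-positive rate = 1 − 0.89 = 0.11; likelihood ratio of a positive = 0.93/0.11 = 93/11.
Target posterior odds = 0.9/0.1 = 9.
Need (1/399) × (93/11)ⁿ ≥ 9, i.e. (93/11)ⁿ ≥ 3591.
(93/11)³ = 804357/1331 falls short of 3591 but (93/11)⁴ = 74805201/14641 reaches it, so n = 4.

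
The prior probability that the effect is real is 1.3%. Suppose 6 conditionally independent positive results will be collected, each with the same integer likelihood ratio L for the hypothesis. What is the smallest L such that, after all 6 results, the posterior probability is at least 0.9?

3

Prior odds = 0.013/0.987 = 13/987.
Target odds = 0.9/0.1 = 9.
Need L⁶ ≥ 9 ÷ (13/987) = 8883/13.
2⁶ = 64 < 8883/13 ≤ 729 = 3⁶, so L = 3.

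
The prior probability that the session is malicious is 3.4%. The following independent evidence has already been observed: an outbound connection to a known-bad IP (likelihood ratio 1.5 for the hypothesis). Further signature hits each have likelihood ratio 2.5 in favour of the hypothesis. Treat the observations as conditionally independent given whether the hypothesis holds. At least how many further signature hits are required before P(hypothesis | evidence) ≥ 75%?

Prior odds = 0.034/0.966 = 17/483.
Bayes factor of the evidence already in hand = 1.5.
Odds after that evidence = (17/483) × 1.5 = 17/322.
Target odds = 0.75/0.25 = 3.
Need 2.5ⁿ ≥ 3 ÷ (17/322) = 966/17.
2.5⁴ = 39.0625 falls short of 966/17 but 2.5⁵ = 97.65625 reaches it, so n = 5.

5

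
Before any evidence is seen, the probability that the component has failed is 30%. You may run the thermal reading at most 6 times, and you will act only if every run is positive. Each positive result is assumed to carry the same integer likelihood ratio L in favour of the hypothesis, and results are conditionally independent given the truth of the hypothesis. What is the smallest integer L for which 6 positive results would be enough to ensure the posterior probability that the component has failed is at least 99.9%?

4

Prior odds = 0.3/0.7 = 3/7.
Target odds = 0.999/0.001 = 999.
Need L⁶ ≥ 999 ÷ (3/7) = 2331.
3⁶ = 729 < 2331 ≤ 4096 = 4⁶, so L = 4.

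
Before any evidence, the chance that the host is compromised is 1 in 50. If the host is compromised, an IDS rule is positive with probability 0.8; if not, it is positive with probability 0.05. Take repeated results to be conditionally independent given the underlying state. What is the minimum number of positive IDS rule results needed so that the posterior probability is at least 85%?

3

Prior odds: 0.02 ÷ 0.98 = 1/49.
Likelihood ratio of a positive = 0.8/0.05 = 16.
Target odds: 0.85 ÷ 0.15 = 17/3.
Need (1/49) × 16ⁿ ≥ 17/3, i.e. 16ⁿ ≥ 833/3.
16² = 256 falls short of 833/3 but 16³ = 4096 reaches it, so n = 3.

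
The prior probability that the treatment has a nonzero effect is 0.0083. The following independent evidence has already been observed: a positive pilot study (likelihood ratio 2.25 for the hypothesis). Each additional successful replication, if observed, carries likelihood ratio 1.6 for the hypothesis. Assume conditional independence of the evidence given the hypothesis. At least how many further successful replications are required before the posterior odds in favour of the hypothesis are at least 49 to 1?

17

Prior odds = 0.0083/0.9917 = 83/9917.
Bayes factor of the evidence already in hand = 2.25.
Odds after that evidence = (83/9917) × 2.25 = 747/39668.
Target odds = 49.
Need 1.6ⁿ ≥ 49 ÷ (747/39668) = 1943732/747.
1.6¹⁶ ≈1844.67 falls short of 1943732/747 but 1.6¹⁷ ≈2951.48 reaches it, so n = 17.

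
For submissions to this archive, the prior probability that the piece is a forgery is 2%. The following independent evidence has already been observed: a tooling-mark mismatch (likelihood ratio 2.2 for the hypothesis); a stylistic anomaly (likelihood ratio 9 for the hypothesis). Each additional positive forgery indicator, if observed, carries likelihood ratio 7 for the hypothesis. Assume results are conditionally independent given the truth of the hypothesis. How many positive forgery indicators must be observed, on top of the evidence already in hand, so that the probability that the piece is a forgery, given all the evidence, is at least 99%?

3

Prior odds = 0.02/0.98 = 1/49.
Combined Bayes factor of the evidence already in hand = 2.2 × 9 = 19.8.
Odds after that evidence = (1/49) × 19.8 = 99/245.
Target odds = 0.99/0.01 = 99.
Need 7ⁿ ≥ 99 ÷ (99/245) = 245.
7² = 49 falls short of 245 but 7³ = 343 reaches it, so n = 3.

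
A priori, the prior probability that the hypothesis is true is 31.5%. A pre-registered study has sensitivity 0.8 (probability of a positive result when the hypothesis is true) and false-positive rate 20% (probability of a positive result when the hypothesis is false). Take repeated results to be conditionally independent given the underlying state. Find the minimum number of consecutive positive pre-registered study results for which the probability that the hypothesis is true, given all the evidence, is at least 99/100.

4

Prior odds = 0.315/0.685 = 63/137.
Likelihood ratio of a positive result = 0.8/0.2 = 4.
Target posterior odds = 0.99/0.01 = 99.
Need (63/137) × 4ⁿ ≥ 99, i.e. 4ⁿ ≥ 1507/7.
4³ = 64 falls short of 1507/7 but 4⁴ = 256 reaches it, so n = 4.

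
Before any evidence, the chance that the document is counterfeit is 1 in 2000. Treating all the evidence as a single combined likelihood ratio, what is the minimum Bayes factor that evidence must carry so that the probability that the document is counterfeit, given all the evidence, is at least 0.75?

Prior odds = 0.0005/0.9995 = 1/1999.
Target odds = 0.75/0.25 = 3.
Required Bayes factor = 3 ÷ (1/1999) = 5997.

5997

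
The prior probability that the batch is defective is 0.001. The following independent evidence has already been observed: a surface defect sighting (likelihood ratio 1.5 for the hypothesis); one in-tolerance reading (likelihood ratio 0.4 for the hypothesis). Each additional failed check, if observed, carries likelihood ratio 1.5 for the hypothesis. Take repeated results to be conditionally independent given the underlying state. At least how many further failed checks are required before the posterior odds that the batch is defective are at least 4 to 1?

22

Prior odds = 0.001/0.999 = 1/999.
Combined Bayes factor of the evidence already in hand = 1.5 × 0.4 = 0.6.
Odds after that evidence = (1/999) × 0.6 = 1/1665.
Target odds = 4.
Need 1.5ⁿ ≥ 4 ÷ (1/1665) = 6660.
1.5²¹ ≈4987.89 falls short of 6660 but 1.5²² ≈7481.83 reaches it, so n = 22.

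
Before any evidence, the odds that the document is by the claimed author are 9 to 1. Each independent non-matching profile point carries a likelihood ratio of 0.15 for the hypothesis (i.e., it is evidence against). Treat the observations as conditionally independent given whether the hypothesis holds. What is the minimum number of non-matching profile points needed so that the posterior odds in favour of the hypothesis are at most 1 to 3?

2

Prior odds = 9.
Likelihood ratio per non-matching profile point = 0.15.
Target odds = 1/3.
Need 9 × 0.15ⁿ ≤ 1/3, i.e. 0.15ⁿ ≤ 1/27.
0.15¹ = 0.15 is still above 1/27 but 0.15² = 0.0225 is at or below it, so n = 2.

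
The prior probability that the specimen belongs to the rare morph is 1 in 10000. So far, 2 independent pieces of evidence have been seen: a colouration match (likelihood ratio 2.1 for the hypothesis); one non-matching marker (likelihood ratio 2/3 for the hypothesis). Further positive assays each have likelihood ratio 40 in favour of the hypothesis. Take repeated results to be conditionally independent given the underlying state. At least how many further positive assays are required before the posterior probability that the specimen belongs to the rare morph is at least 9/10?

Prior odds = 0.0001/0.9999 = 1/9999.
Combined Bayes factor of the evidence already in hand = 2.1 × (2/3) = 1.4.
Odds after that evidence = (1/9999) × 1.4 = 7/49995.
Target odds = 0.9/0.1 = 9.
Need 40ⁿ ≥ 9 ÷ (7/49995) = 449955/7.
40³ = 64000 falls short of 449955/7 but 40⁴ = 2560000 reaches it, so n = 4.

4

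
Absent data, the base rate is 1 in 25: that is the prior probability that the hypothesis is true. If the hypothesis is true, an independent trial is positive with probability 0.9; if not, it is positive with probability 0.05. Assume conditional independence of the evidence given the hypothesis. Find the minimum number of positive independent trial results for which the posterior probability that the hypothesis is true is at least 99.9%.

Prior odds: 0.04 ÷ 0.96 = 1/24.
Likelihood ratio of a positive = 0.9/0.05 = 18.
Target posterior odds = 0.999/0.001 = 999.
Require 18ⁿ ≥ 999 ÷ (1/24) = 23976.
18³ = 5832 falls short of 23976 but 18⁴ = 104976 reaches it, so n = 4.

4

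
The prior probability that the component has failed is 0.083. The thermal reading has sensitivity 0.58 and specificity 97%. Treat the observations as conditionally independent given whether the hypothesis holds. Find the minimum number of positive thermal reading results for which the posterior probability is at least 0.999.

4

Prior odds = 0.083/0.917 = 83/917.
False-positive rate = 1 − 0.97 = 0.03; likelihood ratio of a positive = 0.58/0.03 = 58/3.
Target odds: 0.999 ÷ 0.001 = 999.
Require (58/3)ⁿ ≥ 999 ÷ (83/917) = 916083/83.
(58/3)³ = 195112/27 falls short of 916083/83 but (58/3)⁴ = 11316496/81 reaches it, so n = 4.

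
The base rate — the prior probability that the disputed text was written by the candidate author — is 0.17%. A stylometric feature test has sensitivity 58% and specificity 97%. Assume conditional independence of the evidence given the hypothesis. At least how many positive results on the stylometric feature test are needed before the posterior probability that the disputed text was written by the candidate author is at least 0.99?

4

Prior odds: 0.0017 ÷ 0.9983 = 17/9983.
False-positive rate = 1 − 0.97 = 0.03; likelihood ratio of a positive = 0.58/0.03 = 58/3.
Target odds: 0.99 ÷ 0.01 = 99.
Require (58/3)ⁿ ≥ 99 ÷ (17/9983) = 988317/17.
(58/3)³ = 195112/27 falls short of 988317/17 but (58/3)⁴ = 11316496/81 reaches it, so n = 4.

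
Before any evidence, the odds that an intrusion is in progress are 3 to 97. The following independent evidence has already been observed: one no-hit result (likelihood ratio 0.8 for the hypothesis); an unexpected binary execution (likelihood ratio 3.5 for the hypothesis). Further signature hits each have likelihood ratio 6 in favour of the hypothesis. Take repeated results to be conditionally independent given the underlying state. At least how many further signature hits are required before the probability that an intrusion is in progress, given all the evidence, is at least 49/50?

4

Prior odds = 3/97.
Combined Bayes factor of the evidence already in hand = 0.8 × 3.5 = 2.8.
Odds after that evidence = (3/97) × 2.8 = 42/485.
Target odds = 0.98/0.02 = 49.
Need 6ⁿ ≥ 49 ÷ (42/485) = 3395/6.
6³ = 216 falls short of 3395/6 but 6⁴ = 1296 reaches it, so n = 4.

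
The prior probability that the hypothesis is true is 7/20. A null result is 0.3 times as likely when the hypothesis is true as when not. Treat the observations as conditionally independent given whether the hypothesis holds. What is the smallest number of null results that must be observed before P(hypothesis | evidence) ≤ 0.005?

4

Prior odds: 0.35 ÷ 0.65 = 7/13.
Likelihood ratio per null result = 0.3.
Target odds: 0.005 ÷ 0.995 = 1/199.
Need (7/13) × 0.3ⁿ ≤ 1/199, i.e. 0.3ⁿ ≤ 13/1393.
0.3³ = 0.027 is still above 13/1393 but 0.3⁴ = 0.0081 is at or below it, so n = 4.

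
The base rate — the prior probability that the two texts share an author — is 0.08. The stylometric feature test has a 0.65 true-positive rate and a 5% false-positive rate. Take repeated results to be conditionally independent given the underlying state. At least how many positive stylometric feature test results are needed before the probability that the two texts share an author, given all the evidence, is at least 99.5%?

4

Prior odds = 0.08/0.92 = 2/23.
Likelihood ratio of a positive result = 0.65/0.05 = 13.
Target posterior odds = 0.995/0.005 = 199.
Require 13ⁿ ≥ 199 ÷ (2/23) = 2288.5.
13³ = 2197 falls short of 2288.5 but 13⁴ = 28561 reaches it, so n = 4.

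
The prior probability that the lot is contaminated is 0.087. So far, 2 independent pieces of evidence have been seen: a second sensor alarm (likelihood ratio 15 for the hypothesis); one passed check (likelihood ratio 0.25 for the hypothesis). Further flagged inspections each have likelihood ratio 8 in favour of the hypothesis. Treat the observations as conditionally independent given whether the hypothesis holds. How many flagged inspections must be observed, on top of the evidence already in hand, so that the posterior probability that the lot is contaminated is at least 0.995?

Prior odds = 0.087/0.913 = 87/913.
Combined Bayes factor of the evidence already in hand = 15 × 0.25 = 3.75.
Odds after that evidence = (87/913) × 3.75 = 1305/3652.
Target odds = 0.995/0.005 = 199.
Need 8ⁿ ≥ 199 ÷ (1305/3652) = 726748/1305.
8³ = 512 falls short of 726748/1305 but 8⁴ = 4096 reaches it, so n = 4.

4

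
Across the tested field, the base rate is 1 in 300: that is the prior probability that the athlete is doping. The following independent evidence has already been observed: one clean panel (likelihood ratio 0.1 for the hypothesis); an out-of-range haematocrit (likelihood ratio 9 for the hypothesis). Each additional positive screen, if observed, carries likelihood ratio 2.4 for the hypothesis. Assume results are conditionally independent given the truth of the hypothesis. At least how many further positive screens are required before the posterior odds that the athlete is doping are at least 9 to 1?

Prior odds = (1/300)/(299/300) = 1/299.
Combined Bayes factor of the evidence already in hand = 0.1 × 9 = 0.9.
Odds after that evidence = (1/299) × 0.9 = 9/2990.
Target odds = 9.
Need 2.4ⁿ ≥ 9 ÷ (9/2990) = 2990.
2.4⁹ ≈2641.81 falls short of 2990 but 2.4¹⁰ ≈6340.34 reaches it, so n = 10.

10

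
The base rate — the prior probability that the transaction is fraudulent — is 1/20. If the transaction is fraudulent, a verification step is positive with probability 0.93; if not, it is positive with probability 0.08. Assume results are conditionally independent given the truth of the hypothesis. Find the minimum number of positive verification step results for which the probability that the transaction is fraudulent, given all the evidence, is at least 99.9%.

5

Prior odds = 0.05/0.95 = 1/19.
Likelihood ratio of a positive = 0.93/0.08 = 11.625.
Target odds: 0.999 ÷ 0.001 = 999.
Need (1/19) × 11.625ⁿ ≥ 999, i.e. 11.625ⁿ ≥ 18981.
11.625⁴ = 74805201/4096 falls short of 18981 but 11.625⁵ ≈212307 reaches it, so n = 5.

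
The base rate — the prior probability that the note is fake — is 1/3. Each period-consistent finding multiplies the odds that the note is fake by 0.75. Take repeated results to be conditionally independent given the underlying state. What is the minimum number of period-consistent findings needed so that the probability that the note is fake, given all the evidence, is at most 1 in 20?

Prior odds = (1/3)/(2/3) = 0.5.
Likelihood ratio per period-consistent finding = 0.75.
Target odds: 0.05 ÷ 0.95 = 1/19.
Require 0.75ⁿ ≤ 1/19 ÷ 0.5 = 2/19.
0.75⁷ = 2187/16384 is still above 2/19 but 0.75⁸ = 6561/65536 is at or below it, so n = 8.

8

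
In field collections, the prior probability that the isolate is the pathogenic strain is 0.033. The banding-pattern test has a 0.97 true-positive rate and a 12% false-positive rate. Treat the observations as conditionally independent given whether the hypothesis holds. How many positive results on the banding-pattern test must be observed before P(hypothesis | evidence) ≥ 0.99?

4

Prior odds = 0.033/0.967 = 33/967.
Likelihood ratio of a positive result = 0.97/0.12 = 97/12.
Target odds: 0.99 ÷ 0.01 = 99.
Need (33/967) × (97/12)ⁿ ≥ 99, i.e. (97/12)ⁿ ≥ 2901.
(97/12)³ = 912673/1728 falls short of 2901 but (97/12)⁴ = 88529281/20736 reaches it, so n = 4.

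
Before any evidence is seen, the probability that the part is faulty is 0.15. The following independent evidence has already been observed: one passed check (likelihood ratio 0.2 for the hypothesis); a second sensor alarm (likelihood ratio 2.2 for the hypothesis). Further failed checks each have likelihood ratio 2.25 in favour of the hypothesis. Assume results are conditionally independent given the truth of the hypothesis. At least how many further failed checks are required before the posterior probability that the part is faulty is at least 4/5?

5

Prior odds = 0.15/0.85 = 3/17.
Combined Bayes factor of the evidence already in hand = 0.2 × 2.2 = 0.44.
Odds after that evidence = (3/17) × 0.44 = 33/425.
Target odds = 0.8/0.2 = 4.
Need 2.25ⁿ ≥ 4 ÷ (33/425) = 1700/33.
2.25⁴ = 25.62890625 falls short of 1700/33 but 2.25⁵ = 59049/1024 reaches it, so n = 5.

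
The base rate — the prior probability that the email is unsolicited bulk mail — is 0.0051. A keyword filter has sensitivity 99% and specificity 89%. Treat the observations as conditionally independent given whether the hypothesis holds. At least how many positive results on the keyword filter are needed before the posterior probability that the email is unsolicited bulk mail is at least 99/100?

Prior odds: 0.0051 ÷ 0.9949 = 51/9949.
False-positive rate = 1 − 0.89 = 0.11; likelihood ratio of a positive = 0.99/0.11 = 9.
Target posterior odds = 0.99/0.01 = 99.
Require 9ⁿ ≥ 99 ÷ (51/9949) = 328317/17.
9⁴ = 6561 falls short of 328317/17 but 9⁵ = 59049 reaches it, so n = 5.

5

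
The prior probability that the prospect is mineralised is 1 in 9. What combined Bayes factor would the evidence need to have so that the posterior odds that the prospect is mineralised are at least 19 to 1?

152

Prior odds = (1/9)/(8/9) = 0.125.
Target odds = 19.
Required Bayes factor = 19 ÷ 0.125 = 152.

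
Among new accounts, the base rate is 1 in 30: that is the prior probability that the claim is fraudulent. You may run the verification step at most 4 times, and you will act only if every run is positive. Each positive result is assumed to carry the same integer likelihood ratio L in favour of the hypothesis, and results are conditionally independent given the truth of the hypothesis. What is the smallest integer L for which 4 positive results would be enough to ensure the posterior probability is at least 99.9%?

Prior odds = (1/30)/(29/30) = 1/29.
Target odds = 0.999/0.001 = 999.
Need L⁴ ≥ 999 ÷ (1/29) = 28971.
13⁴ = 28561 < 28971 ≤ 38416 = 14⁴, so L = 14.

14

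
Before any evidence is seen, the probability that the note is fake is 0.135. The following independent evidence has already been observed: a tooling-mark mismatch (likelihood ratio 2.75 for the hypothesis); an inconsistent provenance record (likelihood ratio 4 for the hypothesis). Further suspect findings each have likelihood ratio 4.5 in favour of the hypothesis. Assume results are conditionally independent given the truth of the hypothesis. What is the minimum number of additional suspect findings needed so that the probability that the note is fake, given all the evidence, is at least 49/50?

Prior odds = 0.135/0.865 = 27/173.
Combined Bayes factor of the evidence already in hand = 2.75 × 4 = 11.
Odds after that evidence = (27/173) × 11 = 297/173.
Target odds = 0.98/0.02 = 49.
Need 4.5ⁿ ≥ 49 ÷ (297/173) = 8477/297.
4.5² = 20.25 falls short of 8477/297 but 4.5³ = 91.125 reaches it, so n = 3.

3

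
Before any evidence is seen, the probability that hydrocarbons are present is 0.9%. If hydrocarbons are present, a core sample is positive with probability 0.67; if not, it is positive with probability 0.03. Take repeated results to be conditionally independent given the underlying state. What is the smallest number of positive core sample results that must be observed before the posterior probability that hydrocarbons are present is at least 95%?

Prior odds = 0.009/0.991 = 9/991.
Likelihood ratio of a positive = 0.67/0.03 = 67/3.
Target odds: 0.95 ÷ 0.05 = 19.
Require (67/3)ⁿ ≥ 19 ÷ (9/991) = 18829/9.
(67/3)² = 4489/9 falls short of 18829/9 but (67/3)³ = 300763/27 reaches it, so n = 3.

3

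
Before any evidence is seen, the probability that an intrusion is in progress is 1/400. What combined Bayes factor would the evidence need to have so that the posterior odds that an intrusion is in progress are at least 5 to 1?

Prior odds = 0.0025/0.9975 = 1/399.
Target odds = 5.
Required Bayes factor = 5 ÷ (1/399) = 1995.

1995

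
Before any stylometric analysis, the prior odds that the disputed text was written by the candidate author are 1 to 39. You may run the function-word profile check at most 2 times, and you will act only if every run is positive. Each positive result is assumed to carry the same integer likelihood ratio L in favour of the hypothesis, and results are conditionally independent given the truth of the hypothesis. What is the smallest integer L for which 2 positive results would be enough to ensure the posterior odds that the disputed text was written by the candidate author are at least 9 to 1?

Prior odds = 1/39.
Target odds = 9.
Need L² ≥ 9 ÷ (1/39) = 351.
18² = 324 < 351 ≤ 361 = 19², so L = 19.

19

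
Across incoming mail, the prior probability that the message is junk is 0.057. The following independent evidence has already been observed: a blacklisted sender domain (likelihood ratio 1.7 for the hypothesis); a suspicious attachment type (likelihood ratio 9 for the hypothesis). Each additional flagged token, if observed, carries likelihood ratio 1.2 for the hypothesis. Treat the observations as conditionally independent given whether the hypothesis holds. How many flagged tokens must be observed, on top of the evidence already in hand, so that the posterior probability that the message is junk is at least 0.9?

Prior odds = 0.057/0.943 = 57/943.
Combined Bayes factor of the evidence already in hand = 1.7 × 9 = 15.3.
Odds after that evidence = (57/943) × 15.3 = 8721/9430.
Target odds = 0.9/0.1 = 9.
Need 1.2ⁿ ≥ 9 ÷ (8721/9430) = 9430/969.
1.2¹² ≈8.9161 falls short of 9430/969 but 1.2¹³ ≈10.6993 reaches it, so n = 13.

13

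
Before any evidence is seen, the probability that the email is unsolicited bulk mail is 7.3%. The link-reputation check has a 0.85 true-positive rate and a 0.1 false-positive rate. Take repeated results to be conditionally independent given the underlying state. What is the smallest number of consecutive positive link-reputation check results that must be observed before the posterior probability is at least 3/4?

2

Prior odds = 0.073/0.927 = 73/927.
Likelihood ratio of a positive result = 0.85/0.1 = 8.5.
Target odds: 0.75 ÷ 0.25 = 3.
Need (73/927) × 8.5ⁿ ≥ 3, i.e. 8.5ⁿ ≥ 2781/73.
8.5¹ = 8.5 falls short of 2781/73 but 8.5² = 72.25 reaches it, so n = 2.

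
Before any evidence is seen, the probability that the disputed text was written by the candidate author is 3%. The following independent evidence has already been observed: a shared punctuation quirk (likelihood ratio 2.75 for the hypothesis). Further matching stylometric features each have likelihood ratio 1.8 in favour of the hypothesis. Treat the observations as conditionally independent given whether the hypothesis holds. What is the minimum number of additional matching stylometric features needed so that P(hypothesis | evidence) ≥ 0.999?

16

Prior odds = 0.03/0.97 = 3/97.
Bayes factor of the evidence already in hand = 2.75.
Odds after that evidence = (3/97) × 2.75 = 33/388.
Target odds = 0.999/0.001 = 999.
Need 1.8ⁿ ≥ 999 ÷ (33/388) = 129204/11.
1.8¹⁵ ≈6746.64 falls short of 129204/11 but 1.8¹⁶ ≈12144 reaches it, so n = 16.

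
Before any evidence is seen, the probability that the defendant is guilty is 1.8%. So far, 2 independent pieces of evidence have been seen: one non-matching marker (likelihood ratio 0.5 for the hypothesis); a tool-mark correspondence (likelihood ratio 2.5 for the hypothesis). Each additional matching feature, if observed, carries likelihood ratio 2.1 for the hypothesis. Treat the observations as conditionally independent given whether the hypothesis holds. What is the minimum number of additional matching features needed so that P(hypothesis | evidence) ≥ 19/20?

10

Prior odds = 0.018/0.982 = 9/491.
Combined Bayes factor of the evidence already in hand = 0.5 × 2.5 = 1.25.
Odds after that evidence = (9/491) × 1.25 = 45/1964.
Target odds = 0.95/0.05 = 19.
Need 2.1ⁿ ≥ 19 ÷ (45/1964) = 37316/45.
2.1⁹ ≈794.28 falls short of 37316/45 but 2.1¹⁰ ≈1667.99 reaches it, so n = 10.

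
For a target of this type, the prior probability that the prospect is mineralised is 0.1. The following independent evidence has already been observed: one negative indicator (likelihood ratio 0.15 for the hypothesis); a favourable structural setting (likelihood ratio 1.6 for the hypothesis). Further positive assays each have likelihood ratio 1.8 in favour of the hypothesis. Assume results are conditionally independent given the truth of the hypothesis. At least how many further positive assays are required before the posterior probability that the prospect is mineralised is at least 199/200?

16

Prior odds = 0.1/0.9 = 1/9.
Combined Bayes factor of the evidence already in hand = 0.15 × 1.6 = 0.24.
Odds after that evidence = (1/9) × 0.24 = 2/75.
Target odds = 0.995/0.005 = 199.
Need 1.8ⁿ ≥ 199 ÷ (2/75) = 7462.5.
1.8¹⁵ ≈6746.64 falls short of 7462.5 but 1.8¹⁶ ≈12144 reaches it, so n = 16.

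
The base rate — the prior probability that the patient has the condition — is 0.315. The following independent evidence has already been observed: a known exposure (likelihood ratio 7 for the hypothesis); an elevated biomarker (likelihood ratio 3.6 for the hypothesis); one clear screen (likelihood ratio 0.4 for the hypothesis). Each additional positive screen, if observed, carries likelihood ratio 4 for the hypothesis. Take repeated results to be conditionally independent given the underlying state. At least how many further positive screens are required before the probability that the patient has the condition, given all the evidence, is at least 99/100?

3

Prior odds = 0.315/0.685 = 63/137.
Combined Bayes factor of the evidence already in hand = 7 × 3.6 × 0.4 = 10.08.
Odds after that evidence = (63/137) × 10.08 = 15876/3425.
Target odds = 0.99/0.01 = 99.
Need 4ⁿ ≥ 99 ÷ (15876/3425) = 37675/1764.
4² = 16 falls short of 37675/1764 but 4³ = 64 reaches it, so n = 3.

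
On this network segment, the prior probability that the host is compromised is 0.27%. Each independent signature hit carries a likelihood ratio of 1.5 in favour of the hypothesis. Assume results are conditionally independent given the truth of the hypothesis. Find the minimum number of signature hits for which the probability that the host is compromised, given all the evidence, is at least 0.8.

Prior odds = 0.0027/0.9973 = 27/9973.
Likelihood ratio per signature hit = 1.5.
Target odds: 0.8 ÷ 0.2 = 4.
Require 1.5ⁿ ≥ 4 ÷ (27/9973) = 39892/27.
1.5¹⁷ = 129140163/131072 falls short of 39892/27 but 1.5¹⁸ = 387420489/262144 reaches it, so n = 18.

18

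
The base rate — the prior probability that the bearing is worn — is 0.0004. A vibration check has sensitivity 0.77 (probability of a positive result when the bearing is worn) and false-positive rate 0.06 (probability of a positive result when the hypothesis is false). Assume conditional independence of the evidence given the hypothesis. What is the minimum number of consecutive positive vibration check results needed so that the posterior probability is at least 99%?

5

Prior odds: 0.0004 ÷ 0.9996 = 1/2499.
Likelihood ratio of a positive result = 0.77/0.06 = 77/6.
Target odds: 0.99 ÷ 0.01 = 99.
Need (1/2499) × (77/6)ⁿ ≥ 99, i.e. (77/6)ⁿ ≥ 247401.
(77/6)⁴ = 35153041/1296 falls short of 247401 but (77/6)⁵ ≈348095 reaches it, so n = 5.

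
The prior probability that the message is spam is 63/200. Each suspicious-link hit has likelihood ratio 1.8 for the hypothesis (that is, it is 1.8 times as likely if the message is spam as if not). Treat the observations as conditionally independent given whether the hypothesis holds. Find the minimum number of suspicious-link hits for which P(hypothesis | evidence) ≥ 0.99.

Prior odds = 0.315/0.685 = 63/137.
Likelihood ratio per suspicious-link hit = 1.8.
Target odds: 0.99 ÷ 0.01 = 99.
Require 1.8ⁿ ≥ 99 ÷ (63/137) = 1507/7.
1.8⁹ = 387420489/1953125 falls short of 1507/7 but 1.8¹⁰ ≈357.047 reaches it, so n = 10.

10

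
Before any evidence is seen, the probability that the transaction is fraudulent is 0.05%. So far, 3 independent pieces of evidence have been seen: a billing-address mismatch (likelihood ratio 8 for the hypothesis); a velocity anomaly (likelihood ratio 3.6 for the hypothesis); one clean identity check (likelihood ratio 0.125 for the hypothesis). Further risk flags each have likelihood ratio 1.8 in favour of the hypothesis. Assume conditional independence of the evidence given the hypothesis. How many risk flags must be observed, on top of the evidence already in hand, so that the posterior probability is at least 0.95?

16

Prior odds = 0.0005/0.9995 = 1/1999.
Combined Bayes factor of the evidence already in hand = 8 × 3.6 × 0.125 = 3.6.
Odds after that evidence = (1/1999) × 3.6 = 18/9995.
Target odds = 0.95/0.05 = 19.
Need 1.8ⁿ ≥ 19 ÷ (18/9995) = 189905/18.
1.8¹⁵ ≈6746.64 falls short of 189905/18 but 1.8¹⁶ ≈12144 reaches it, so n = 16.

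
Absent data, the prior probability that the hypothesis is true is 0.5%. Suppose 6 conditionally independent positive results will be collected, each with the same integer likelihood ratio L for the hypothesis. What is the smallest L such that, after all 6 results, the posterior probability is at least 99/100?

6

Prior odds = 0.005/0.995 = 1/199.
Target odds = 0.99/0.01 = 99.
Need L⁶ ≥ 99 ÷ (1/199) = 19701.
5⁶ = 15625 < 19701 ≤ 46656 = 6⁶, so L = 6.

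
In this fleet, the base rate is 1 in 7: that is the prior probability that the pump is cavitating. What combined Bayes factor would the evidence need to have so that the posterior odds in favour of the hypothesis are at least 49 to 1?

Prior odds = (1/7)/(6/7) = 1/6.
Target odds = 49.
Required Bayes factor = 49 ÷ (1/6) = 294.

294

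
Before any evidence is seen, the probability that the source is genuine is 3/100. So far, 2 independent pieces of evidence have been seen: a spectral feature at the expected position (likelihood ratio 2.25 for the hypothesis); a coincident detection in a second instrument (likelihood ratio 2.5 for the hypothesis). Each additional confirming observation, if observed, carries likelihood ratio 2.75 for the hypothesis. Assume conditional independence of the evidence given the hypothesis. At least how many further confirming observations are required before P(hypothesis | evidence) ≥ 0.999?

9

Prior odds = 0.03/0.97 = 3/97.
Combined Bayes factor of the evidence already in hand = 2.25 × 2.5 = 5.625.
Odds after that evidence = (3/97) × 5.625 = 135/776.
Target odds = 0.999/0.001 = 999.
Need 2.75ⁿ ≥ 999 ÷ (135/776) = 5742.4.
2.75⁸ = 214358881/65536 falls short of 5742.4 but 2.75⁹ ≈8994.86 reaches it, so n = 9.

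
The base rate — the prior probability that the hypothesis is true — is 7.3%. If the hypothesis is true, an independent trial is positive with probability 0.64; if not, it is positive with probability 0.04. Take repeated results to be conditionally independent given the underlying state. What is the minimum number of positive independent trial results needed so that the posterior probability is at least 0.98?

3

Prior odds: 0.073 ÷ 0.927 = 73/927.
Likelihood ratio of a positive = 0.64/0.04 = 16.
Target odds: 0.98 ÷ 0.02 = 49.
Require 16ⁿ ≥ 49 ÷ (73/927) = 45423/73.
16² = 256 falls short of 45423/73 but 16³ = 4096 reaches it, so n = 3.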